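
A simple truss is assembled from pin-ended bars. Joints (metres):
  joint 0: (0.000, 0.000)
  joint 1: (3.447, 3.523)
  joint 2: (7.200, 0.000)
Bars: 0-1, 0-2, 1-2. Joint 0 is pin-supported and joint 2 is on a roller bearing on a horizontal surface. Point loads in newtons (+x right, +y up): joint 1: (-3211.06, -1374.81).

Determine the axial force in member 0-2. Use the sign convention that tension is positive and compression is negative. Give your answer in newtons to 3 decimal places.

-972.605

N=3 nodes, M=3 members, R=3 reactions → 2N=6, M+R=6
member 0 (0-1): L=4.9288, (cx,cy)=(0.6994,0.7148)
member 1 (0-2): L=7.2000, (cx,cy)=(1.0000,0.0000)
member 2 (1-2): L=5.1475, (cx,cy)=(0.7291,-0.6844)
solve A·x = −loads:
  F[0-1] = -3200.7427 N (compression)
  F[0-2] = -972.6046 N (compression)
  F[1-2] = +1333.9892 N (tension)
  Rx@0 = +3211.0600 N
  Ry@0 = +2287.8092 N
  Ry@2 = -912.9992 N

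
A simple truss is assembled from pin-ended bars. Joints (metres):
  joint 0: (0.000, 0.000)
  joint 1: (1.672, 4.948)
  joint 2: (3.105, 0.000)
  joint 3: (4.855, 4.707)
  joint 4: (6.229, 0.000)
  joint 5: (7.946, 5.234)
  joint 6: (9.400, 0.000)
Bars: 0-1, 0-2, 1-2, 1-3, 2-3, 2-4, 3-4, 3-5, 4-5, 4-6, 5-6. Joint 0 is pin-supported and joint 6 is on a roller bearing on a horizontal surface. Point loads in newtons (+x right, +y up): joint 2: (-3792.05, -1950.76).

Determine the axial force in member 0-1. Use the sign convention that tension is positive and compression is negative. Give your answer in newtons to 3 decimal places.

-1378.957

N=7 nodes, M=11 members, R=3 reactions → 2N=14, M+R=14
member 0 (0-1): L=5.2229, (cx,cy)=(0.3201,0.9474)
member 1 (0-2): L=3.1050, (cx,cy)=(1.0000,0.0000)
member 2 (1-2): L=5.1513, (cx,cy)=(0.2782,-0.9605)
member 3 (1-3): L=3.1921, (cx,cy)=(0.9971,-0.0755)
member 4 (2-3): L=5.0218, (cx,cy)=(0.3485,0.9373)
member 5 (2-4): L=3.1240, (cx,cy)=(1.0000,0.0000)
member 6 (3-4): L=4.9034, (cx,cy)=(0.2802,-0.9599)
member 7 (3-5): L=3.1356, (cx,cy)=(0.9858,0.1681)
member 8 (4-5): L=5.5084, (cx,cy)=(0.3117,0.9502)
member 9 (4-6): L=3.1710, (cx,cy)=(1.0000,0.0000)
member 10 (5-6): L=5.4322, (cx,cy)=(0.2677,-0.9635)
solve A·x = −loads:
  F[0-1] = -1378.9566 N (compression)
  F[0-2] = -3350.6033 N (compression)
  F[1-2] = +1426.1400 N (tension)
  F[1-3] = -840.5703 N (compression)
  F[2-3] = +619.7608 N (tension)
  F[2-4] = +622.1961 N (tension)
  F[3-4] = -744.7108 N (compression)
  F[3-5] = -419.4868 N (compression)
  F[4-5] = +752.3595 N (tension)
  F[4-6] = +179.0063 N (tension)
  F[5-6] = -668.7752 N (compression)
  Rx@0 = +3792.0500 N
  Ry@0 = +1306.3866 N
  Ry@6 = +644.3734 N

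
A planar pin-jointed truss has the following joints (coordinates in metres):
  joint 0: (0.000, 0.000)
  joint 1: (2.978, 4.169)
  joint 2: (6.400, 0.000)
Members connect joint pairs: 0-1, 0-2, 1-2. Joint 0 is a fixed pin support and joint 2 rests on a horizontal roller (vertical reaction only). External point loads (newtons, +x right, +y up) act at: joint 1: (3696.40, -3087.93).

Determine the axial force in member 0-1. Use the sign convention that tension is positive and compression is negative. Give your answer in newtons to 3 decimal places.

930.025

N=3 nodes, M=3 members, R=3 reactions → 2N=6, M+R=6
member 0 (0-1): L=5.1234, (cx,cy)=(0.5813,0.8137)
member 1 (0-2): L=6.4000, (cx,cy)=(1.0000,0.0000)
member 2 (1-2): L=5.3936, (cx,cy)=(0.6345,-0.7730)
solve A·x = −loads:
  F[0-1] = +930.0253 N (tension)
  F[0-2] = +3155.8166 N (tension)
  F[1-2] = -4974.0303 N (compression)
  Rx@0 = -3696.4000 N
  Ry@0 = -756.7805 N
  Ry@2 = +3844.7105 N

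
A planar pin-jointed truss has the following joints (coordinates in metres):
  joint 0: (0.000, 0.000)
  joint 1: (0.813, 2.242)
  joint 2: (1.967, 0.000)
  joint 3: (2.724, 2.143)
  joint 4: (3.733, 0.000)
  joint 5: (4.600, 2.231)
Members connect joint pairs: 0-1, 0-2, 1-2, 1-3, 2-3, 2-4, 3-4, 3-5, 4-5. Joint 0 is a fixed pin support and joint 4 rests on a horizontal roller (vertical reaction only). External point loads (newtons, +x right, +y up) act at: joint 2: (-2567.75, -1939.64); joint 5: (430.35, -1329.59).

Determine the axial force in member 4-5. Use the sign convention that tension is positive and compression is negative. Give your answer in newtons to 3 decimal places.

N=6 nodes, M=9 members, R=3 reactions → 2N=12, M+R=12
member 0 (0-1): L=2.3849, (cx,cy)=(0.3409,0.9401)
member 1 (0-2): L=1.9670, (cx,cy)=(1.0000,0.0000)
member 2 (1-2): L=2.5216, (cx,cy)=(0.4577,-0.8891)
member 3 (1-3): L=1.9136, (cx,cy)=(0.9987,-0.0517)
member 4 (2-3): L=2.2728, (cx,cy)=(0.3331,0.9429)
member 5 (2-4): L=1.7660, (cx,cy)=(1.0000,0.0000)
member 6 (3-4): L=2.3687, (cx,cy)=(0.4260,-0.9047)
member 7 (3-5): L=1.8781, (cx,cy)=(0.9989,0.0469)
member 8 (4-5): L=2.3935, (cx,cy)=(0.3622,0.9321)
solve A·x = −loads:
  F[0-1] = -374.0077 N (compression)
  F[0-2] = -2009.9003 N (compression)
  F[1-2] = +413.9130 N (tension)
  F[1-3] = -317.3530 N (compression)
  F[2-3] = +1666.7892 N (tension)
  F[2-4] = +192.1151 N (tension)
  F[3-4] = -1705.2402 N (compression)
  F[3-5] = +965.6938 N (tension)
  F[4-5] = -1475.0056 N (compression)
  Rx@0 = +2137.4000 N
  Ry@0 = +351.6043 N
  Ry@4 = +2917.6257 N

-1475.006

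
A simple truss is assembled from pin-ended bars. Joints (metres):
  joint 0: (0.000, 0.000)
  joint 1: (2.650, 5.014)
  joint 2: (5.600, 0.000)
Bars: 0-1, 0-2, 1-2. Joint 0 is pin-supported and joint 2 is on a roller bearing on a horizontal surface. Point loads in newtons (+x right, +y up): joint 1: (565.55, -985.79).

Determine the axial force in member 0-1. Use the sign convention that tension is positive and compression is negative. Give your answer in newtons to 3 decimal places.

N=3 nodes, M=3 members, R=3 reactions → 2N=6, M+R=6
member 0 (0-1): L=5.6712, (cx,cy)=(0.4673,0.8841)
member 1 (0-2): L=5.6000, (cx,cy)=(1.0000,0.0000)
member 2 (1-2): L=5.8174, (cx,cy)=(0.5071,-0.8619)
solve A·x = −loads:
  F[0-1] = -14.6258 N (compression)
  F[0-2] = +572.3842 N (tension)
  F[1-2] = -1128.7509 N (compression)
  Rx@0 = -565.5500 N
  Ry@0 = +12.9309 N
  Ry@2 = +972.8591 N

-14.626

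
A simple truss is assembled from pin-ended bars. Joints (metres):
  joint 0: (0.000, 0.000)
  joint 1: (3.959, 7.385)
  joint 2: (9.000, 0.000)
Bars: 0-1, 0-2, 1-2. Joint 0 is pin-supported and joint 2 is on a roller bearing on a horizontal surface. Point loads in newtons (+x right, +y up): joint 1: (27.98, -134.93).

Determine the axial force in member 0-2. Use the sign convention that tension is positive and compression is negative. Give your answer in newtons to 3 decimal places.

56.187

N=3 nodes, M=3 members, R=3 reactions → 2N=6, M+R=6
member 0 (0-1): L=8.3793, (cx,cy)=(0.4725,0.8813)
member 1 (0-2): L=9.0000, (cx,cy)=(1.0000,0.0000)
member 2 (1-2): L=8.9415, (cx,cy)=(0.5638,-0.8259)
solve A·x = −loads:
  F[0-1] = -59.7005 N (compression)
  F[0-2] = +56.1871 N (tension)
  F[1-2] = -99.6618 N (compression)
  Rx@0 = -27.9800 N
  Ry@0 = +52.6166 N
  Ry@2 = +82.3134 N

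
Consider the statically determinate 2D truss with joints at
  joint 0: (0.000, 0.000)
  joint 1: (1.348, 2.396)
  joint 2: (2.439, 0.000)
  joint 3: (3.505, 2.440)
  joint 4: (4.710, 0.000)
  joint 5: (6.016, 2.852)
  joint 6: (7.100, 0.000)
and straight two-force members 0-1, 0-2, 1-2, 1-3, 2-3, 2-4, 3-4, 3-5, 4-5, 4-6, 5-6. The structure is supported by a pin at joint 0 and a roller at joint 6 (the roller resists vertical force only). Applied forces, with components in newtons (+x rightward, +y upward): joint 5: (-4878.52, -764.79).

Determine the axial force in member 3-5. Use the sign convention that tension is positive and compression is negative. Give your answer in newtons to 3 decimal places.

-3757.307

N=7 nodes, M=11 members, R=3 reactions → 2N=14, M+R=14
member 0 (0-1): L=2.7492, (cx,cy)=(0.4903,0.8715)
member 1 (0-2): L=2.4390, (cx,cy)=(1.0000,0.0000)
member 2 (1-2): L=2.6327, (cx,cy)=(0.4144,-0.9101)
member 3 (1-3): L=2.1574, (cx,cy)=(0.9998,0.0204)
member 4 (2-3): L=2.6627, (cx,cy)=(0.4003,0.9164)
member 5 (2-4): L=2.2710, (cx,cy)=(1.0000,0.0000)
member 6 (3-4): L=2.7213, (cx,cy)=(0.4428,-0.8966)
member 7 (3-5): L=2.5446, (cx,cy)=(0.9868,0.1619)
member 8 (4-5): L=3.1368, (cx,cy)=(0.4163,0.9092)
member 9 (4-6): L=2.3900, (cx,cy)=(1.0000,0.0000)
member 10 (5-6): L=3.0511, (cx,cy)=(0.3553,-0.9348)
solve A·x = −loads:
  F[0-1] = -2382.4798 N (compression)
  F[0-2] = -3710.3179 N (compression)
  F[1-2] = +2234.6053 N (tension)
  F[1-3] = -2094.6667 N (compression)
  F[2-3] = -2219.3132 N (compression)
  F[2-4] = -1895.7959 N (compression)
  F[3-4] = +1637.3264 N (tension)
  F[3-5] = -3757.3074 N (compression)
  F[4-5] = -1614.6638 N (compression)
  F[4-6] = -498.5292 N (compression)
  F[5-6] = +1403.1752 N (tension)
  Rx@0 = +4878.5200 N
  Ry@0 = +2076.4185 N
  Ry@6 = -1311.6285 N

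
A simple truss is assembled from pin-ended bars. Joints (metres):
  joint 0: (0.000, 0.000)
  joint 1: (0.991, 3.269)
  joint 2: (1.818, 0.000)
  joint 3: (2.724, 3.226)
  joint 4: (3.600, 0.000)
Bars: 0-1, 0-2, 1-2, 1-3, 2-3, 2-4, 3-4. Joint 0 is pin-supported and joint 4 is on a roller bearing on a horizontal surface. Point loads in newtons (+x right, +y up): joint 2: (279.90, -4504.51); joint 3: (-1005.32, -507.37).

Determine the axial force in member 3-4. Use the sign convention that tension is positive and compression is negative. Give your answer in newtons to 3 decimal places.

N=5 nodes, M=7 members, R=3 reactions → 2N=10, M+R=10
member 0 (0-1): L=3.4159, (cx,cy)=(0.2901,0.9570)
member 1 (0-2): L=1.8180, (cx,cy)=(1.0000,0.0000)
member 2 (1-2): L=3.3720, (cx,cy)=(0.2453,-0.9695)
member 3 (1-3): L=1.7335, (cx,cy)=(0.9997,-0.0248)
member 4 (2-3): L=3.3508, (cx,cy)=(0.2704,0.9628)
member 5 (2-4): L=1.7820, (cx,cy)=(1.0000,0.0000)
member 6 (3-4): L=3.3428, (cx,cy)=(0.2621,-0.9651)
solve A·x = −loads:
  F[0-1] = -3400.3101 N (compression)
  F[0-2] = +261.0542 N (tension)
  F[1-2] = +3403.1969 N (tension)
  F[1-3] = -1821.6894 N (compression)
  F[2-3] = +1251.8813 N (tension)
  F[2-4] = +477.3220 N (tension)
  F[3-4] = -1821.4635 N (compression)
  Rx@0 = +725.4200 N
  Ry@0 = +3254.0709 N
  Ry@4 = +1757.8091 N

-1821.463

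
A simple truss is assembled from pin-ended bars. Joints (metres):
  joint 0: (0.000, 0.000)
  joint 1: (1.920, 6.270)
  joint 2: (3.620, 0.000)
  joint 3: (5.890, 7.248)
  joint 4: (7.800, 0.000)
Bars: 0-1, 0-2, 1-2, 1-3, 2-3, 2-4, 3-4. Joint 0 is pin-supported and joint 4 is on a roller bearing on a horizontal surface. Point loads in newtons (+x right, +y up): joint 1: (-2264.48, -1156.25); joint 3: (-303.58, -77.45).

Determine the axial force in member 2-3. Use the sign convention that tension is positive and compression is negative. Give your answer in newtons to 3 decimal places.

-2130.392

N=5 nodes, M=7 members, R=3 reactions → 2N=10, M+R=10
member 0 (0-1): L=6.5574, (cx,cy)=(0.2928,0.9562)
member 1 (0-2): L=3.6200, (cx,cy)=(1.0000,0.0000)
member 2 (1-2): L=6.4964, (cx,cy)=(0.2617,-0.9652)
member 3 (1-3): L=4.0887, (cx,cy)=(0.9710,0.2392)
member 4 (2-3): L=7.5952, (cx,cy)=(0.2989,0.9543)
member 5 (2-4): L=4.1800, (cx,cy)=(1.0000,0.0000)
member 6 (3-4): L=7.4954, (cx,cy)=(0.2548,-0.9670)
solve A·x = −loads:
  F[0-1] = -3130.1729 N (compression)
  F[0-2] = -1651.5465 N (compression)
  F[1-2] = +2106.4180 N (tension)
  F[1-3] = +820.5700 N (tension)
  F[2-3] = -2130.3919 N (compression)
  F[2-4] = -463.6096 N (compression)
  F[3-4] = +1819.3496 N (tension)
  Rx@0 = +2568.0600 N
  Ry@0 = +2992.9894 N
  Ry@4 = -1759.2894 N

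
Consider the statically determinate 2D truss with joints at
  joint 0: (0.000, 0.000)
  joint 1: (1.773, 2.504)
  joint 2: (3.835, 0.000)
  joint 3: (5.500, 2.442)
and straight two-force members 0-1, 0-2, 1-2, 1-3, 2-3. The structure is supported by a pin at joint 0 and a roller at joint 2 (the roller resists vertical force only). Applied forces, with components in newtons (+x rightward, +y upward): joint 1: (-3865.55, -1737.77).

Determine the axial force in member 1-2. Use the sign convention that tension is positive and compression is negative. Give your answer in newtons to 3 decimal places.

N=4 nodes, M=5 members, R=3 reactions → 2N=8, M+R=8
member 0 (0-1): L=3.0682, (cx,cy)=(0.5779,0.8161)
member 1 (0-2): L=3.8350, (cx,cy)=(1.0000,0.0000)
member 2 (1-2): L=3.2437, (cx,cy)=(0.6357,-0.7719)
member 3 (1-3): L=3.7275, (cx,cy)=(0.9999,-0.0166)
member 4 (2-3): L=2.9556, (cx,cy)=(0.5633,0.8262)
solve A·x = −loads:
  F[0-1] = -4237.4657 N (compression)
  F[0-2] = -1416.8345 N (compression)
  F[1-2] = +2228.8288 N (tension)
  F[1-3] = -0.0000 N (tension)
  F[2-3] = +0.0000 N (tension)
  Rx@0 = +3865.5500 N
  Ry@0 = +3458.3100 N
  Ry@2 = -1720.5400 N

2228.829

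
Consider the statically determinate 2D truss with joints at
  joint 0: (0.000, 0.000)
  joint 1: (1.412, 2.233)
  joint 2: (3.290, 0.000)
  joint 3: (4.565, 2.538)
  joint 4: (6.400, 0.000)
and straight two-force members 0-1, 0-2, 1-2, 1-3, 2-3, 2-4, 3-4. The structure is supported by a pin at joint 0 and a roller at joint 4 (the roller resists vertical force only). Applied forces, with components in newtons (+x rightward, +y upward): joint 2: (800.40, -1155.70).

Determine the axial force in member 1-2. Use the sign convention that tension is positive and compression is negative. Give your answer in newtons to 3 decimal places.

N=5 nodes, M=7 members, R=3 reactions → 2N=10, M+R=10
member 0 (0-1): L=2.6420, (cx,cy)=(0.5344,0.8452)
member 1 (0-2): L=3.2900, (cx,cy)=(1.0000,0.0000)
member 2 (1-2): L=2.9177, (cx,cy)=(0.6437,-0.7653)
member 3 (1-3): L=3.1677, (cx,cy)=(0.9954,0.0963)
member 4 (2-3): L=2.8403, (cx,cy)=(0.4489,0.8936)
member 5 (2-4): L=3.1100, (cx,cy)=(1.0000,0.0000)
member 6 (3-4): L=3.1319, (cx,cy)=(0.5859,-0.8104)
solve A·x = −loads:
  F[0-1] = -664.4550 N (compression)
  F[0-2] = +1155.5170 N (tension)
  F[1-2] = +637.0924 N (tension)
  F[1-3] = -768.7533 N (compression)
  F[2-3] = +747.6892 N (tension)
  F[2-4] = +429.5419 N (tension)
  F[3-4] = -733.1190 N (compression)
  Rx@0 = -800.4000 N
  Ry@0 = +561.5980 N
  Ry@4 = +594.1020 N

637.092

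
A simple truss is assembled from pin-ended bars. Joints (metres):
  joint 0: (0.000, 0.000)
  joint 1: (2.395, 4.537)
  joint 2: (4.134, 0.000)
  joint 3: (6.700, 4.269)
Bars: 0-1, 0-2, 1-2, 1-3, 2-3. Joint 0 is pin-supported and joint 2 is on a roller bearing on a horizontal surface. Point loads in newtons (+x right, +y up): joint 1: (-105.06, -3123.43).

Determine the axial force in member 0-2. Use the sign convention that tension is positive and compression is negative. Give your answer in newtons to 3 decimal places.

N=4 nodes, M=5 members, R=3 reactions → 2N=8, M+R=8
member 0 (0-1): L=5.1303, (cx,cy)=(0.4668,0.8843)
member 1 (0-2): L=4.1340, (cx,cy)=(1.0000,0.0000)
member 2 (1-2): L=4.8589, (cx,cy)=(0.3579,-0.9338)
member 3 (1-3): L=4.3133, (cx,cy)=(0.9981,-0.0621)
member 4 (2-3): L=4.9808, (cx,cy)=(0.5152,0.8571)
solve A·x = −loads:
  F[0-1] = -1616.1052 N (compression)
  F[0-2] = +649.3874 N (tension)
  F[1-2] = -1814.4223 N (compression)
  F[1-3] = +0.0000 N (tension)
  F[2-3] = -0.0000 N (compression)
  Rx@0 = +105.0600 N
  Ry@0 = +1429.1974 N
  Ry@2 = +1694.2326 N

649.387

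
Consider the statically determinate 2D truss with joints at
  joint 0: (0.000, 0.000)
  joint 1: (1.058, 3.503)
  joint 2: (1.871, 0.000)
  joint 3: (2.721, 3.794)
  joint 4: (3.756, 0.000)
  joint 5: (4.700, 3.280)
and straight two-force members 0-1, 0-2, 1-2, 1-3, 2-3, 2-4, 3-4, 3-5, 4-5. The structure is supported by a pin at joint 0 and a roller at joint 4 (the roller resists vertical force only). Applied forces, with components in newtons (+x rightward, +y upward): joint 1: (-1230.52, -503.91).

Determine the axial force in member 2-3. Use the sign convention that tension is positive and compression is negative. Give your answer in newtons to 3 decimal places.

-1123.878

N=6 nodes, M=9 members, R=3 reactions → 2N=12, M+R=12
member 0 (0-1): L=3.6593, (cx,cy)=(0.2891,0.9573)
member 1 (0-2): L=1.8710, (cx,cy)=(1.0000,0.0000)
member 2 (1-2): L=3.5961, (cx,cy)=(0.2261,-0.9741)
member 3 (1-3): L=1.6883, (cx,cy)=(0.9850,0.1724)
member 4 (2-3): L=3.8881, (cx,cy)=(0.2186,0.9758)
member 5 (2-4): L=1.8850, (cx,cy)=(1.0000,0.0000)
member 6 (3-4): L=3.9326, (cx,cy)=(0.2632,-0.9647)
member 7 (3-5): L=2.0447, (cx,cy)=(0.9679,-0.2514)
member 8 (4-5): L=3.4131, (cx,cy)=(0.2766,0.9610)
solve A·x = −loads:
  F[0-1] = -1576.9515 N (compression)
  F[0-2] = -774.5800 N (compression)
  F[1-2] = +1125.8411 N (tension)
  F[1-3] = +527.9542 N (tension)
  F[2-3] = -1123.8783 N (compression)
  F[2-4] = -274.3516 N (compression)
  F[3-4] = +1042.4408 N (tension)
  F[3-5] = -0.0000 N (compression)
  F[4-5] = +0.0000 N (tension)
  Rx@0 = +1230.5200 N
  Ry@0 = +1509.6008 N
  Ry@4 = -1005.6908 N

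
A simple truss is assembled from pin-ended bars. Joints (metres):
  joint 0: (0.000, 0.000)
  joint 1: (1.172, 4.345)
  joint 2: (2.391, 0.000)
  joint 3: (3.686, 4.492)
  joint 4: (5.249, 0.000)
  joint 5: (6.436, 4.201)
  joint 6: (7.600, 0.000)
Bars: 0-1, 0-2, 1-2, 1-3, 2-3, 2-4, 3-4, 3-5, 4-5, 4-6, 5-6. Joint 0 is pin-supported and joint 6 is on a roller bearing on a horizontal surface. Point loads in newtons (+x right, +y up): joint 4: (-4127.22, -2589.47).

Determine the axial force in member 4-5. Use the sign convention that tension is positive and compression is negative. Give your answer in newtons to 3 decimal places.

N=7 nodes, M=11 members, R=3 reactions → 2N=14, M+R=14
member 0 (0-1): L=4.5003, (cx,cy)=(0.2604,0.9655)
member 1 (0-2): L=2.3910, (cx,cy)=(1.0000,0.0000)
member 2 (1-2): L=4.5128, (cx,cy)=(0.2701,-0.9628)
member 3 (1-3): L=2.5183, (cx,cy)=(0.9983,0.0584)
member 4 (2-3): L=4.6749, (cx,cy)=(0.2770,0.9609)
member 5 (2-4): L=2.8580, (cx,cy)=(1.0000,0.0000)
member 6 (3-4): L=4.7562, (cx,cy)=(0.3286,-0.9445)
member 7 (3-5): L=2.7654, (cx,cy)=(0.9944,-0.1052)
member 8 (4-5): L=4.3655, (cx,cy)=(0.2719,0.9623)
member 9 (4-6): L=2.3510, (cx,cy)=(1.0000,0.0000)
member 10 (5-6): L=4.3593, (cx,cy)=(0.2670,-0.9637)
solve A·x = −loads:
  F[0-1] = -829.6609 N (compression)
  F[0-2] = -3911.1533 N (compression)
  F[1-2] = +805.6218 N (tension)
  F[1-3] = -434.4244 N (compression)
  F[2-3] = -807.2638 N (compression)
  F[2-4] = -3469.9172 N (compression)
  F[3-4] = +957.0197 N (tension)
  F[3-5] = -977.2307 N (compression)
  F[4-5] = +1751.5969 N (tension)
  F[4-6] = +495.5348 N (tension)
  F[5-6] = -1855.8192 N (compression)
  Rx@0 = +4127.2200 N
  Ry@0 = +801.0321 N
  Ry@6 = +1788.4379 N

1751.597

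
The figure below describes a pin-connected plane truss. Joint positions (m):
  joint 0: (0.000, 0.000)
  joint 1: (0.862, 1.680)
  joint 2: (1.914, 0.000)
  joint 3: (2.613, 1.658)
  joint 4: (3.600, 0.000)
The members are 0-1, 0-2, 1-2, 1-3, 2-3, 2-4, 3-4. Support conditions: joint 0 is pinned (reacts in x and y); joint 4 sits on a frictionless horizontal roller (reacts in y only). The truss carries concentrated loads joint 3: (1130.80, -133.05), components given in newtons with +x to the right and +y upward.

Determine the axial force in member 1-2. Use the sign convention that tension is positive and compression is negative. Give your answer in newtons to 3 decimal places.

-579.682

N=5 nodes, M=7 members, R=3 reactions → 2N=10, M+R=10
member 0 (0-1): L=1.8882, (cx,cy)=(0.4565,0.8897)
member 1 (0-2): L=1.9140, (cx,cy)=(1.0000,0.0000)
member 2 (1-2): L=1.9822, (cx,cy)=(0.5307,-0.8475)
member 3 (1-3): L=1.7511, (cx,cy)=(0.9999,-0.0126)
member 4 (2-3): L=1.7993, (cx,cy)=(0.3885,0.9215)
member 5 (2-4): L=1.6860, (cx,cy)=(1.0000,0.0000)
member 6 (3-4): L=1.9295, (cx,cy)=(0.5115,-0.8593)
solve A·x = −loads:
  F[0-1] = +544.3503 N (tension)
  F[0-2] = +882.2986 N (tension)
  F[1-2] = -579.6816 N (compression)
  F[1-3] = +556.1965 N (tension)
  F[2-3] = +533.1836 N (tension)
  F[2-4] = +367.5166 N (tension)
  F[3-4] = -718.4790 N (compression)
  Rx@0 = -1130.8000 N
  Ry@0 = -484.3183 N
  Ry@4 = +617.3683 N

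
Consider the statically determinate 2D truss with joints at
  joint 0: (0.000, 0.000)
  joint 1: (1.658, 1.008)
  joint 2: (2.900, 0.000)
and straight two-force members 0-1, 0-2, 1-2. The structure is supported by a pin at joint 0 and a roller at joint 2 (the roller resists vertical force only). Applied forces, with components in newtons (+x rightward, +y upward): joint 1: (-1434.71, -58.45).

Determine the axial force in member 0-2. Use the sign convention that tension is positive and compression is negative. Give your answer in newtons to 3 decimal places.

-573.277

N=3 nodes, M=3 members, R=3 reactions → 2N=6, M+R=6
member 0 (0-1): L=1.9404, (cx,cy)=(0.8545,0.5195)
member 1 (0-2): L=2.9000, (cx,cy)=(1.0000,0.0000)
member 2 (1-2): L=1.5996, (cx,cy)=(0.7765,-0.6302)
solve A·x = −loads:
  F[0-1] = -1008.1408 N (compression)
  F[0-2] = -573.2768 N (compression)
  F[1-2] = +738.3229 N (tension)
  Rx@0 = +1434.7100 N
  Ry@0 = +523.7181 N
  Ry@2 = -465.2681 N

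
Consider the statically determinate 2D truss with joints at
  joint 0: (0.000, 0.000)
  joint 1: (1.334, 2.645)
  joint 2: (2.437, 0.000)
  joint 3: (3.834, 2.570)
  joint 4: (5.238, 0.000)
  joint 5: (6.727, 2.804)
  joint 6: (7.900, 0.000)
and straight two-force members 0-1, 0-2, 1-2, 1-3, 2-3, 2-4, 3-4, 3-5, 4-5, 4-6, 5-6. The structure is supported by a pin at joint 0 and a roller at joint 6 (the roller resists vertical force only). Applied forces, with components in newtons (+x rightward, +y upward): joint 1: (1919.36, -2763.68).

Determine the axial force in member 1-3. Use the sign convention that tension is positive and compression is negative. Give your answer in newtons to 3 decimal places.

-2321.222

N=7 nodes, M=11 members, R=3 reactions → 2N=14, M+R=14
member 0 (0-1): L=2.9624, (cx,cy)=(0.4503,0.8929)
member 1 (0-2): L=2.4370, (cx,cy)=(1.0000,0.0000)
member 2 (1-2): L=2.8658, (cx,cy)=(0.3849,-0.9230)
member 3 (1-3): L=2.5011, (cx,cy)=(0.9996,-0.0300)
member 4 (2-3): L=2.9252, (cx,cy)=(0.4776,0.8786)
member 5 (2-4): L=2.8010, (cx,cy)=(1.0000,0.0000)
member 6 (3-4): L=2.9285, (cx,cy)=(0.4794,-0.8776)
member 7 (3-5): L=2.9024, (cx,cy)=(0.9967,0.0806)
member 8 (4-5): L=3.1748, (cx,cy)=(0.4690,0.8832)
member 9 (4-6): L=2.6620, (cx,cy)=(1.0000,0.0000)
member 10 (5-6): L=3.0395, (cx,cy)=(0.3859,-0.9225)
solve A·x = −loads:
  F[0-1] = -1852.8830 N (compression)
  F[0-2] = +2753.7438 N (tension)
  F[1-2] = -1126.4726 N (compression)
  F[1-3] = -2321.2220 N (compression)
  F[2-3] = +1183.3692 N (tension)
  F[2-4] = +1755.0221 N (tension)
  F[3-4] = -1365.4593 N (compression)
  F[3-5] = -1103.9788 N (compression)
  F[4-5] = +1356.7782 N (tension)
  F[4-6] = +464.0538 N (tension)
  F[5-6] = -1202.4511 N (compression)
  Rx@0 = -1919.3600 N
  Ry@0 = +1654.3817 N
  Ry@6 = +1109.2983 N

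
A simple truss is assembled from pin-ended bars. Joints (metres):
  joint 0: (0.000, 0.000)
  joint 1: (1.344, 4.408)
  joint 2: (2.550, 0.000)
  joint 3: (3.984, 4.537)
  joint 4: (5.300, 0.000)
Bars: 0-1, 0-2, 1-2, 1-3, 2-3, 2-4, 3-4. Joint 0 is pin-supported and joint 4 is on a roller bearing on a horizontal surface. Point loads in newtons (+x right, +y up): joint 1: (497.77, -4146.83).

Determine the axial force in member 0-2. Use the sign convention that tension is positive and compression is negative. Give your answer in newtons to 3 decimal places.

N=5 nodes, M=7 members, R=3 reactions → 2N=10, M+R=10
member 0 (0-1): L=4.6083, (cx,cy)=(0.2916,0.9565)
member 1 (0-2): L=2.5500, (cx,cy)=(1.0000,0.0000)
member 2 (1-2): L=4.5700, (cx,cy)=(0.2639,-0.9646)
member 3 (1-3): L=2.6431, (cx,cy)=(0.9988,0.0488)
member 4 (2-3): L=4.7582, (cx,cy)=(0.3014,0.9535)
member 5 (2-4): L=2.7500, (cx,cy)=(1.0000,0.0000)
member 6 (3-4): L=4.7240, (cx,cy)=(0.2786,-0.9604)
solve A·x = −loads:
  F[0-1] = -2803.1235 N (compression)
  F[0-2] = +1315.2873 N (tension)
  F[1-2] = -1565.1372 N (compression)
  F[1-3] = -903.3320 N (compression)
  F[2-3] = +1583.2671 N (tension)
  F[2-4] = +425.1019 N (tension)
  F[3-4] = -1525.9754 N (compression)
  Rx@0 = -497.7700 N
  Ry@0 = +2681.2621 N
  Ry@4 = +1465.5679 N

1315.287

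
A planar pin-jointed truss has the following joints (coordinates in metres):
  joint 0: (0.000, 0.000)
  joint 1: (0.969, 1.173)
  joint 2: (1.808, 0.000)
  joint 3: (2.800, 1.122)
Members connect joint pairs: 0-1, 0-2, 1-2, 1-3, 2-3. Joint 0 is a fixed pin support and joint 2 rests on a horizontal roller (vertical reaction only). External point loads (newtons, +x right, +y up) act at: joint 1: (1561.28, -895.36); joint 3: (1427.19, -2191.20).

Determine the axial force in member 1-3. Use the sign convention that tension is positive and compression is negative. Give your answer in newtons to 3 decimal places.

N=4 nodes, M=5 members, R=3 reactions → 2N=8, M+R=8
member 0 (0-1): L=1.5215, (cx,cy)=(0.6369,0.7710)
member 1 (0-2): L=1.8080, (cx,cy)=(1.0000,0.0000)
member 2 (1-2): L=1.4422, (cx,cy)=(0.5818,-0.8134)
member 3 (1-3): L=1.8317, (cx,cy)=(0.9996,-0.0278)
member 4 (2-3): L=1.4976, (cx,cy)=(0.6624,0.7492)
solve A·x = −loads:
  F[0-1] = +3483.1451 N (tension)
  F[0-2] = +770.1195 N (tension)
  F[1-2] = -4514.8518 N (compression)
  F[1-3] = +3284.9169 N (tension)
  F[2-3] = -2802.7346 N (compression)
  Rx@0 = -2988.4700 N
  Ry@0 = -2685.3717 N
  Ry@2 = +5771.9317 N

3284.917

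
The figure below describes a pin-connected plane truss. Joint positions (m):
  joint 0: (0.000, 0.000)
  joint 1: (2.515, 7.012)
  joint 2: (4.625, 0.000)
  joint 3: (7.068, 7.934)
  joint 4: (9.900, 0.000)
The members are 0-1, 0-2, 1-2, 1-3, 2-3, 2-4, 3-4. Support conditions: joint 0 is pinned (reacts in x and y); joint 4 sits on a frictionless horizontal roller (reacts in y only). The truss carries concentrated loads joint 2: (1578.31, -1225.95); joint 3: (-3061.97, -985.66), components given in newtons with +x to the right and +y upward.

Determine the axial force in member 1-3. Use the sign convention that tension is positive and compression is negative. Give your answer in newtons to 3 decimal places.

-2149.761

N=5 nodes, M=7 members, R=3 reactions → 2N=10, M+R=10
member 0 (0-1): L=7.4494, (cx,cy)=(0.3376,0.9413)
member 1 (0-2): L=4.6250, (cx,cy)=(1.0000,0.0000)
member 2 (1-2): L=7.3226, (cx,cy)=(0.2881,-0.9576)
member 3 (1-3): L=4.6454, (cx,cy)=(0.9801,0.1985)
member 4 (2-3): L=8.3016, (cx,cy)=(0.2943,0.9557)
member 5 (2-4): L=5.2750, (cx,cy)=(1.0000,0.0000)
member 6 (3-4): L=8.4243, (cx,cy)=(0.3362,-0.9418)
solve A·x = −loads:
  F[0-1] = -3600.4862 N (compression)
  F[0-2] = -268.0939 N (compression)
  F[1-2] = +3093.6261 N (tension)
  F[1-3] = -2149.7609 N (compression)
  F[2-3] = -1816.9158 N (compression)
  F[2-4] = -420.2937 N (compression)
  F[3-4] = +1250.2380 N (tension)
  Rx@0 = +1483.6600 N
  Ry@0 = +3389.0854 N
  Ry@4 = -1177.4754 N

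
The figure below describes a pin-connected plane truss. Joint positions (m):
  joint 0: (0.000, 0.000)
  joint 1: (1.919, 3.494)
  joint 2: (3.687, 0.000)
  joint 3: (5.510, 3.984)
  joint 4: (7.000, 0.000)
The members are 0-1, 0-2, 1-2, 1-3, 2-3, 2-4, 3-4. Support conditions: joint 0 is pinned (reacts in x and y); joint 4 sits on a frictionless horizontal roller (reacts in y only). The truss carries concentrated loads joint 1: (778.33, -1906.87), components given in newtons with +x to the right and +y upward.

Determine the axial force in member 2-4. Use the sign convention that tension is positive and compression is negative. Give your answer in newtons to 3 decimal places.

N=5 nodes, M=7 members, R=3 reactions → 2N=10, M+R=10
member 0 (0-1): L=3.9863, (cx,cy)=(0.4814,0.8765)
member 1 (0-2): L=3.6870, (cx,cy)=(1.0000,0.0000)
member 2 (1-2): L=3.9158, (cx,cy)=(0.4515,-0.8923)
member 3 (1-3): L=3.6243, (cx,cy)=(0.9908,0.1352)
member 4 (2-3): L=4.3813, (cx,cy)=(0.4161,0.9093)
member 5 (2-4): L=3.3130, (cx,cy)=(1.0000,0.0000)
member 6 (3-4): L=4.2535, (cx,cy)=(0.3503,-0.9366)
solve A·x = −loads:
  F[0-1] = -1135.8989 N (compression)
  F[0-2] = +1325.1502 N (tension)
  F[1-2] = -1144.8742 N (compression)
  F[1-3] = -815.7307 N (compression)
  F[2-3] = +1123.4048 N (tension)
  F[2-4] = +340.8048 N (tension)
  F[3-4] = -972.8974 N (compression)
  Rx@0 = -778.3300 N
  Ry@0 = +995.6173 N
  Ry@4 = +911.2526 N

340.805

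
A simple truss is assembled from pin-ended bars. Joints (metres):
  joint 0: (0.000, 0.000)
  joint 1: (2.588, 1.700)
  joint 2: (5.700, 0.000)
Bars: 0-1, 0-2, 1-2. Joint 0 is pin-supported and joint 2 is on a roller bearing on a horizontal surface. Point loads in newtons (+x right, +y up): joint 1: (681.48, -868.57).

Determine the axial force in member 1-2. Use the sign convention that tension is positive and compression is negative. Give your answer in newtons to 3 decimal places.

-1246.565

N=3 nodes, M=3 members, R=3 reactions → 2N=6, M+R=6
member 0 (0-1): L=3.0964, (cx,cy)=(0.8358,0.5490)
member 1 (0-2): L=5.7000, (cx,cy)=(1.0000,0.0000)
member 2 (1-2): L=3.5461, (cx,cy)=(0.8776,-0.4794)
solve A·x = −loads:
  F[0-1] = -493.5316 N (compression)
  F[0-2] = +1093.9772 N (tension)
  F[1-2] = -1246.5647 N (compression)
  Rx@0 = -681.4800 N
  Ry@0 = +270.9603 N
  Ry@2 = +597.6097 N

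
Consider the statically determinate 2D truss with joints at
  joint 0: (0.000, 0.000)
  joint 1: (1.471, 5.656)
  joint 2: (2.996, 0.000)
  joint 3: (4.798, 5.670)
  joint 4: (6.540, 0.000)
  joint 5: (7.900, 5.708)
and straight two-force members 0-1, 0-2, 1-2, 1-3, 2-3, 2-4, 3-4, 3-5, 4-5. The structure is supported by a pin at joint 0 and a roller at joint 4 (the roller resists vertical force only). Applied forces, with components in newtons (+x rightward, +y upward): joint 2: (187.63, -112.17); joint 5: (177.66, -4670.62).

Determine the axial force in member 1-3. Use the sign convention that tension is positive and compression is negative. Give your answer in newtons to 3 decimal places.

563.782

N=6 nodes, M=9 members, R=3 reactions → 2N=12, M+R=12
member 0 (0-1): L=5.8442, (cx,cy)=(0.2517,0.9678)
member 1 (0-2): L=2.9960, (cx,cy)=(1.0000,0.0000)
member 2 (1-2): L=5.8580, (cx,cy)=(0.2603,-0.9655)
member 3 (1-3): L=3.3270, (cx,cy)=(1.0000,0.0042)
member 4 (2-3): L=5.9495, (cx,cy)=(0.3029,0.9530)
member 5 (2-4): L=3.5440, (cx,cy)=(1.0000,0.0000)
member 6 (3-4): L=5.9316, (cx,cy)=(0.2937,-0.9559)
member 7 (3-5): L=3.1022, (cx,cy)=(0.9999,0.0122)
member 8 (4-5): L=5.8678, (cx,cy)=(0.2318,0.9728)
solve A·x = −loads:
  F[0-1] = +1100.9816 N (tension)
  F[0-2] = +88.1681 N (tension)
  F[1-2] = -1101.1290 N (compression)
  F[1-3] = +563.7822 N (tension)
  F[2-3] = +1233.2619 N (tension)
  F[2-4] = -759.6531 N (compression)
  F[3-4] = -1215.4473 N (compression)
  F[3-5] = +1294.3664 N (tension)
  F[4-5] = -4817.6617 N (compression)
  Rx@0 = -365.2900 N
  Ry@0 = -1065.5346 N
  Ry@4 = +5848.3246 N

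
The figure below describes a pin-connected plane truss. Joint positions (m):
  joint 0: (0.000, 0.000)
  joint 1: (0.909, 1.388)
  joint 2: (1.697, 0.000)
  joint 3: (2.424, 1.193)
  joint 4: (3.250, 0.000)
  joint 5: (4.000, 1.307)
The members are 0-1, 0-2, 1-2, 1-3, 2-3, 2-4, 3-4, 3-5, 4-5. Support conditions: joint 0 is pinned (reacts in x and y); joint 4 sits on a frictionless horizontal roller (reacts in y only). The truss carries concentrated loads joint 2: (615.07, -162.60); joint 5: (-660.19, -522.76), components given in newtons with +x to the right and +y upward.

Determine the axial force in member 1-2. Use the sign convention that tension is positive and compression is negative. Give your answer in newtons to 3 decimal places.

299.373

N=6 nodes, M=9 members, R=3 reactions → 2N=12, M+R=12
member 0 (0-1): L=1.6592, (cx,cy)=(0.5479,0.8366)
member 1 (0-2): L=1.6970, (cx,cy)=(1.0000,0.0000)
member 2 (1-2): L=1.5961, (cx,cy)=(0.4937,-0.8696)
member 3 (1-3): L=1.5275, (cx,cy)=(0.9918,-0.1277)
member 4 (2-3): L=1.3971, (cx,cy)=(0.5204,0.8539)
member 5 (2-4): L=1.5530, (cx,cy)=(1.0000,0.0000)
member 6 (3-4): L=1.4510, (cx,cy)=(0.5692,-0.8222)
member 7 (3-5): L=1.5801, (cx,cy)=(0.9974,0.0721)
member 8 (4-5): L=1.5069, (cx,cy)=(0.4977,0.8673)
solve A·x = −loads:
  F[0-1] = -266.0386 N (compression)
  F[0-2] = +100.6336 N (tension)
  F[1-2] = +299.3733 N (tension)
  F[1-3] = -295.9782 N (compression)
  F[2-3] = -114.4621 N (compression)
  F[2-4] = -307.0698 N (compression)
  F[3-4] = +39.8634 N (tension)
  F[3-5] = -376.7942 N (compression)
  F[4-5] = -571.3719 N (compression)
  Rx@0 = +45.1200 N
  Ry@0 = +222.5588 N
  Ry@4 = +462.8012 N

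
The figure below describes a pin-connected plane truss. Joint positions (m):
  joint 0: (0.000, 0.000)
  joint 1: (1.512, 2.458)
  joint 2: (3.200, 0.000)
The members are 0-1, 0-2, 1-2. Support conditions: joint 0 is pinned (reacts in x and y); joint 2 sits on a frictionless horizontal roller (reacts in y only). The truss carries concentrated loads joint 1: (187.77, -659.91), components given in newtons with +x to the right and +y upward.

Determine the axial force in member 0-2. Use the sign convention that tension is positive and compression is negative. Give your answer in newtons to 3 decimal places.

N=3 nodes, M=3 members, R=3 reactions → 2N=6, M+R=6
member 0 (0-1): L=2.8858, (cx,cy)=(0.5239,0.8518)
member 1 (0-2): L=3.2000, (cx,cy)=(1.0000,0.0000)
member 2 (1-2): L=2.9818, (cx,cy)=(0.5661,-0.8243)
solve A·x = −loads:
  F[0-1] = -239.3553 N (compression)
  F[0-2] = +313.1785 N (tension)
  F[1-2] = -553.2194 N (compression)
  Rx@0 = -187.7700 N
  Ry@0 = +203.8717 N
  Ry@2 = +456.0383 N

313.178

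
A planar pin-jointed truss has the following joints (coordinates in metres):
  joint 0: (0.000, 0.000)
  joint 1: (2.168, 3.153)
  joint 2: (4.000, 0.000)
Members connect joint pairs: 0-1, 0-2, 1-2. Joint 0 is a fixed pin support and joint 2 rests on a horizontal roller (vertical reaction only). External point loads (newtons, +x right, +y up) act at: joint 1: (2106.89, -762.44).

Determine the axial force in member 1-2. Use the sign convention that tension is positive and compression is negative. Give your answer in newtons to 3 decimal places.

-2398.676

N=3 nodes, M=3 members, R=3 reactions → 2N=6, M+R=6
member 0 (0-1): L=3.8264, (cx,cy)=(0.5666,0.8240)
member 1 (0-2): L=4.0000, (cx,cy)=(1.0000,0.0000)
member 2 (1-2): L=3.6466, (cx,cy)=(0.5024,-0.8646)
solve A·x = −loads:
  F[0-1] = +1591.6899 N (tension)
  F[0-2] = +1205.0635 N (tension)
  F[1-2] = -2398.6763 N (compression)
  Rx@0 = -2106.8900 N
  Ry@0 = -1311.5585 N
  Ry@2 = +2073.9985 N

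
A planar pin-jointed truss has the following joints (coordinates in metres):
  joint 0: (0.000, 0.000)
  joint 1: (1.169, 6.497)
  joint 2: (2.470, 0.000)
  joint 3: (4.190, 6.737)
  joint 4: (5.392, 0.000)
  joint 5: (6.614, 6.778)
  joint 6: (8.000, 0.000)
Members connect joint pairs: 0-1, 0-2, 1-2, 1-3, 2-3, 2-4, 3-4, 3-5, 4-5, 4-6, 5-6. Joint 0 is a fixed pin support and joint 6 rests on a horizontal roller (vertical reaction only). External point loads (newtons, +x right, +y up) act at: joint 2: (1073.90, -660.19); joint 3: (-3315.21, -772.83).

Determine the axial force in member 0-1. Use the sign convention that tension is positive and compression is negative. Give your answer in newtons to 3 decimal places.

N=7 nodes, M=11 members, R=3 reactions → 2N=14, M+R=14
member 0 (0-1): L=6.6013, (cx,cy)=(0.1771,0.9842)
member 1 (0-2): L=2.4700, (cx,cy)=(1.0000,0.0000)
member 2 (1-2): L=6.6260, (cx,cy)=(0.1963,-0.9805)
member 3 (1-3): L=3.0305, (cx,cy)=(0.9969,0.0792)
member 4 (2-3): L=6.9531, (cx,cy)=(0.2474,0.9689)
member 5 (2-4): L=2.9220, (cx,cy)=(1.0000,0.0000)
member 6 (3-4): L=6.8434, (cx,cy)=(0.1756,-0.9845)
member 7 (3-5): L=2.4243, (cx,cy)=(0.9999,0.0169)
member 8 (4-5): L=6.8873, (cx,cy)=(0.1774,0.9841)
member 9 (4-6): L=2.6080, (cx,cy)=(1.0000,0.0000)
member 10 (5-6): L=6.9183, (cx,cy)=(0.2003,-0.9797)
solve A·x = −loads:
  F[0-1] = -3674.3086 N (compression)
  F[0-2] = -1590.6432 N (compression)
  F[1-2] = +3578.3844 N (tension)
  F[1-3] = -1357.5403 N (compression)
  F[2-3] = -2939.9088 N (compression)
  F[2-4] = -1234.6831 N (compression)
  F[3-4] = +2232.1719 N (tension)
  F[3-5] = +842.7361 N (tension)
  F[4-5] = -2232.8979 N (compression)
  F[4-6] = -446.4355 N (compression)
  F[5-6] = +2228.3951 N (tension)
  Rx@0 = +2241.3100 N
  Ry@0 = +3616.2378 N
  Ry@6 = -2183.2178 N

-3674.309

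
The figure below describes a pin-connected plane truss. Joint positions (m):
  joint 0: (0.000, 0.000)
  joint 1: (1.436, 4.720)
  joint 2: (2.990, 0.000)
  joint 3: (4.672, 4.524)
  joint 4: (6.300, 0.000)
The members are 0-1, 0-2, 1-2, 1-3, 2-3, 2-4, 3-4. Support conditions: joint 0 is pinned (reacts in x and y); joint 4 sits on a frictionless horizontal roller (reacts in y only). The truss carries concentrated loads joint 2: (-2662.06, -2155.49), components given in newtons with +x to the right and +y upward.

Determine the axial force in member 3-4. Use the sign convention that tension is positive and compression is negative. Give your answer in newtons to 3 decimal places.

-1087.225

N=5 nodes, M=7 members, R=3 reactions → 2N=10, M+R=10
member 0 (0-1): L=4.9336, (cx,cy)=(0.2911,0.9567)
member 1 (0-2): L=2.9900, (cx,cy)=(1.0000,0.0000)
member 2 (1-2): L=4.9692, (cx,cy)=(0.3127,-0.9498)
member 3 (1-3): L=3.2419, (cx,cy)=(0.9982,-0.0605)
member 4 (2-3): L=4.8266, (cx,cy)=(0.3485,0.9373)
member 5 (2-4): L=3.3100, (cx,cy)=(1.0000,0.0000)
member 6 (3-4): L=4.8080, (cx,cy)=(0.3386,-0.9409)
solve A·x = −loads:
  F[0-1] = -1183.7396 N (compression)
  F[0-2] = -2317.5150 N (compression)
  F[1-2] = +1238.9653 N (tension)
  F[1-3] = -733.3407 N (compression)
  F[2-3] = +1044.1187 N (tension)
  F[2-4] = +368.1361 N (tension)
  F[3-4] = -1087.2250 N (compression)
  Rx@0 = +2662.0600 N
  Ry@0 = +1132.4876 N
  Ry@4 = +1023.0024 N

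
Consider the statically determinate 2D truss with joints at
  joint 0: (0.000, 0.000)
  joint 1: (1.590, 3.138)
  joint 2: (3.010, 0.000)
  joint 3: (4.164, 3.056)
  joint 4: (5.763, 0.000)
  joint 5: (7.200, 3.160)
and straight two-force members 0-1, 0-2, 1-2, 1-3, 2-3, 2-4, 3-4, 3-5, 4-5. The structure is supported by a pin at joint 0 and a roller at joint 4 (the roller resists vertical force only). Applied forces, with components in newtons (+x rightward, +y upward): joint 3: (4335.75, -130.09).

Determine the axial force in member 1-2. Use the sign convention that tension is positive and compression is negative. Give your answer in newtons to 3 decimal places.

N=6 nodes, M=9 members, R=3 reactions → 2N=12, M+R=12
member 0 (0-1): L=3.5178, (cx,cy)=(0.4520,0.8920)
member 1 (0-2): L=3.0100, (cx,cy)=(1.0000,0.0000)
member 2 (1-2): L=3.4443, (cx,cy)=(0.4123,-0.9111)
member 3 (1-3): L=2.5753, (cx,cy)=(0.9995,-0.0318)
member 4 (2-3): L=3.2666, (cx,cy)=(0.3533,0.9355)
member 5 (2-4): L=2.7530, (cx,cy)=(1.0000,0.0000)
member 6 (3-4): L=3.4490, (cx,cy)=(0.4636,-0.8860)
member 7 (3-5): L=3.0378, (cx,cy)=(0.9994,0.0342)
member 8 (4-5): L=3.4714, (cx,cy)=(0.4140,0.9103)
solve A·x = −loads:
  F[0-1] = +2536.9916 N (tension)
  F[0-2] = +3189.0732 N (tension)
  F[1-2] = -2561.0017 N (compression)
  F[1-3] = +2203.6213 N (tension)
  F[2-3] = +2494.0412 N (tension)
  F[2-4] = +1252.1771 N (tension)
  F[3-4] = -2700.9505 N (compression)
  F[3-5] = +0.0000 N (tension)
  F[4-5] = -0.0000 N (compression)
  Rx@0 = -4335.7500 N
  Ry@0 = -2263.0640 N
  Ry@4 = +2393.1540 N

-2561.002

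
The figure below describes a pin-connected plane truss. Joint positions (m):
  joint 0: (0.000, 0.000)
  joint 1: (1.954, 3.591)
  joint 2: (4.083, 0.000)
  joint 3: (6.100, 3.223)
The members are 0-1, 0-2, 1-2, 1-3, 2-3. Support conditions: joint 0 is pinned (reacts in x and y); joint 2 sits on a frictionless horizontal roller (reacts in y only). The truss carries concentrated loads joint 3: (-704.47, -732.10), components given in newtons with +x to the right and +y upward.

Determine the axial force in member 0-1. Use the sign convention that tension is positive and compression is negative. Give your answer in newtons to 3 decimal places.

N=4 nodes, M=5 members, R=3 reactions → 2N=8, M+R=8
member 0 (0-1): L=4.0882, (cx,cy)=(0.4780,0.8784)
member 1 (0-2): L=4.0830, (cx,cy)=(1.0000,0.0000)
member 2 (1-2): L=4.1747, (cx,cy)=(0.5100,-0.8602)
member 3 (1-3): L=4.1623, (cx,cy)=(0.9961,-0.0884)
member 4 (2-3): L=3.8021, (cx,cy)=(0.5305,0.8477)
solve A·x = −loads:
  F[0-1] = -221.3513 N (compression)
  F[0-2] = -598.6728 N (compression)
  F[1-2] = +250.1120 N (tension)
  F[1-3] = -234.2667 N (compression)
  F[2-3] = -888.0771 N (compression)
  Rx@0 = +704.4700 N
  Ry@0 = +194.4308 N
  Ry@2 = +537.6692 N

-221.351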